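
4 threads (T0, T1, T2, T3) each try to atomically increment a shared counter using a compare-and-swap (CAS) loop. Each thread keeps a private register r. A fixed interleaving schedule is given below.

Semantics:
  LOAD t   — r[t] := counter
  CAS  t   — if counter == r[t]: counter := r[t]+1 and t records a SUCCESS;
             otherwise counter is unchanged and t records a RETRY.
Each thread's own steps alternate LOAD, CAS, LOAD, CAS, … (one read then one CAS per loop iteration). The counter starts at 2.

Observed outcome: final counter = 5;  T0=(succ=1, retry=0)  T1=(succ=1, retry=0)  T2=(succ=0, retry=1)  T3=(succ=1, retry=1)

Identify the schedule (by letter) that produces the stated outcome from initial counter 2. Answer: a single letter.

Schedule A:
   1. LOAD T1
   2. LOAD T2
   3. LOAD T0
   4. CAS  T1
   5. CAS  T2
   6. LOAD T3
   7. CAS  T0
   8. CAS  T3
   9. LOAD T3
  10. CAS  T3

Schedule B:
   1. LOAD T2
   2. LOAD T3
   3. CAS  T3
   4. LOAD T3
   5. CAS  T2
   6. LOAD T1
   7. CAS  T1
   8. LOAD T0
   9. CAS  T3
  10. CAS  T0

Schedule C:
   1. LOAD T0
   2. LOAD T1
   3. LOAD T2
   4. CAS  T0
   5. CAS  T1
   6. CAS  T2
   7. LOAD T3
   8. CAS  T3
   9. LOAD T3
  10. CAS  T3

Tracing schedule B:
step 1: T2 LOAD ⇒ load; ctr=2 reg=2
step 2: T3 LOAD ⇒ load; ctr=2 reg=2
step 3: T3 CAS ⇒ ok; ctr=3 reg=2
step 4: T3 LOAD ⇒ load; ctr=3 reg=3
step 5: T2 CAS ⇒ retry; ctr=3 reg=2
step 6: T1 LOAD ⇒ load; ctr=3 reg=3
step 7: T1 CAS ⇒ ok; ctr=4 reg=3
step 8: T0 LOAD ⇒ load; ctr=4 reg=4
step 9: T3 CAS ⇒ retry; ctr=4 reg=3
step 10: T0 CAS ⇒ ok; ctr=5 reg=4

B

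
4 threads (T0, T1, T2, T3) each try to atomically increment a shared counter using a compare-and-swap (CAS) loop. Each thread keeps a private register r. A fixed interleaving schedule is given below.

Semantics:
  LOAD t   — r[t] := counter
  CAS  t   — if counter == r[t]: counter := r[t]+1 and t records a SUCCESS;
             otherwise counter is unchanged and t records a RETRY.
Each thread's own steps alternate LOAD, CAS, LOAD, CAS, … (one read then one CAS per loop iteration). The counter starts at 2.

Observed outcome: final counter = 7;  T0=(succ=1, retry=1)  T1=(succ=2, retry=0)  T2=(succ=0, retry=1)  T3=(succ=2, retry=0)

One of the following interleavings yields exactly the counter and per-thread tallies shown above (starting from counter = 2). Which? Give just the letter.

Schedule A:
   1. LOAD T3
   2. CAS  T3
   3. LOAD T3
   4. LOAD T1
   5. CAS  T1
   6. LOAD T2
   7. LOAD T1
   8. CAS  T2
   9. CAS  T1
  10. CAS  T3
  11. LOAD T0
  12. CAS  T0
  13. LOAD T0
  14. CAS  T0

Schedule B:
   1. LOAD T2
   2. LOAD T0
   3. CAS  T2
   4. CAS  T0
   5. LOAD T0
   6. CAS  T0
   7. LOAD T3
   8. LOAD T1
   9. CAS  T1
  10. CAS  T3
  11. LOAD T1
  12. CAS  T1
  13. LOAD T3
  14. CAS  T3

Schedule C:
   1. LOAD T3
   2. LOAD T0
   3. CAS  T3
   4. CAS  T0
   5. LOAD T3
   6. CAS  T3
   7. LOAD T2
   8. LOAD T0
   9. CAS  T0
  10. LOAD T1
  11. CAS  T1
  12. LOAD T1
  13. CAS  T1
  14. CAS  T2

C

Tracing schedule C:
   1) LOAD T3:  M=2  r_T3=2
   2) LOAD T0:  M=2  r_T0=2
   3) CAS  T3:  M=3  r_T3=2 ✓
   4) CAS  T0:  M=3  r_T0=2 ✗
   5) LOAD T3:  M=3  r_T3=3
   6) CAS  T3:  M=4  r_T3=3 ✓
   7) LOAD T2:  M=4  r_T2=4
   8) LOAD T0:  M=4  r_T0=4
   9) CAS  T0:  M=5  r_T0=4 ✓
  10) LOAD T1:  M=5  r_T1=5
  11) CAS  T1:  M=6  r_T1=5 ✓
  12) LOAD T1:  M=6  r_T1=6
  13) CAS  T1:  M=7  r_T1=6 ✓
  14) CAS  T2:  M=7  r_T2=4 ✗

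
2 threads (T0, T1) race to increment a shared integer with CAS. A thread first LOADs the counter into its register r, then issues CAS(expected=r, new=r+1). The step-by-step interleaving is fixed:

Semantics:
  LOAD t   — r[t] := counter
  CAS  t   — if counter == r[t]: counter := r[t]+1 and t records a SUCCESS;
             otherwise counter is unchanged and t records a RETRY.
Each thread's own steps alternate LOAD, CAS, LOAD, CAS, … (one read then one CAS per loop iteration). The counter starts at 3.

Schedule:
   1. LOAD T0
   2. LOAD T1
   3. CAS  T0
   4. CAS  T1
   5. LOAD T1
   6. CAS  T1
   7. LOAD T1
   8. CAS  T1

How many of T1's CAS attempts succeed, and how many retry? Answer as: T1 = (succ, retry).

T1 = (2, 1)

1. LOAD T0 → mem=3 r[T0]=3 [LOAD]
2. LOAD T1 → mem=3 r[T1]=3 [LOAD]
3. CAS T0 → mem=4 r[T0]=3 [OK]
4. CAS T1 → mem=4 r[T1]=3 [RETRY]
5. LOAD T1 → mem=4 r[T1]=4 [LOAD]
6. CAS T1 → mem=5 r[T1]=4 [OK]
7. LOAD T1 → mem=5 r[T1]=5 [LOAD]
8. CAS T1 → mem=6 r[T1]=5 [OK]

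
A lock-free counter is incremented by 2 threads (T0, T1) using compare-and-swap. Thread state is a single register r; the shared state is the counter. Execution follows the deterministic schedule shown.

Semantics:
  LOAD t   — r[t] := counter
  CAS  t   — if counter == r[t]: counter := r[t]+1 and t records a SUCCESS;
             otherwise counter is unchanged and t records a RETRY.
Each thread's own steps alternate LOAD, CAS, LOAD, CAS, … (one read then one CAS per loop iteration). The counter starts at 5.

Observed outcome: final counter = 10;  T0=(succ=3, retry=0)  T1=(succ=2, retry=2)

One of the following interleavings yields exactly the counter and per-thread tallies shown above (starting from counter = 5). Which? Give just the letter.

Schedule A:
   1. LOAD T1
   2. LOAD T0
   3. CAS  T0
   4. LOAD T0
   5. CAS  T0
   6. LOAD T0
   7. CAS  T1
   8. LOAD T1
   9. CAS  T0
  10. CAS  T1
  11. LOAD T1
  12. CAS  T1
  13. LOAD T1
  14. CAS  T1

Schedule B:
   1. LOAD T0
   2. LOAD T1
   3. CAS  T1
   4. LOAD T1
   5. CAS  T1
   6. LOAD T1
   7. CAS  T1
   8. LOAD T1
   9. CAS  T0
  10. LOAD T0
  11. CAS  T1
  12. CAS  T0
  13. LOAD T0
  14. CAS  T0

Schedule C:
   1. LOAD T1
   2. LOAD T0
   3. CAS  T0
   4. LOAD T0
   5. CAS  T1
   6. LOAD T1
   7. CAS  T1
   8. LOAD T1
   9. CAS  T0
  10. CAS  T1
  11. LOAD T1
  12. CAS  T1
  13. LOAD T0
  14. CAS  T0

Run A:
   1) LOAD T1:  M=5  r_T1=5
   2) LOAD T0:  M=5  r_T0=5
   3) CAS  T0:  M=6  r_T0=5 ✓
   4) LOAD T0:  M=6  r_T0=6
   5) CAS  T0:  M=7  r_T0=6 ✓
   6) LOAD T0:  M=7  r_T0=7
   7) CAS  T1:  M=7  r_T1=5 ✗
   8) LOAD T1:  M=7  r_T1=7
   9) CAS  T0:  M=8  r_T0=7 ✓
  10) CAS  T1:  M=8  r_T1=7 ✗
  11) LOAD T1:  M=8  r_T1=8
  12) CAS  T1:  M=9  r_T1=8 ✓
  13) LOAD T1:  M=9  r_T1=9
  14) CAS  T1:  M=10  r_T1=9 ✓

A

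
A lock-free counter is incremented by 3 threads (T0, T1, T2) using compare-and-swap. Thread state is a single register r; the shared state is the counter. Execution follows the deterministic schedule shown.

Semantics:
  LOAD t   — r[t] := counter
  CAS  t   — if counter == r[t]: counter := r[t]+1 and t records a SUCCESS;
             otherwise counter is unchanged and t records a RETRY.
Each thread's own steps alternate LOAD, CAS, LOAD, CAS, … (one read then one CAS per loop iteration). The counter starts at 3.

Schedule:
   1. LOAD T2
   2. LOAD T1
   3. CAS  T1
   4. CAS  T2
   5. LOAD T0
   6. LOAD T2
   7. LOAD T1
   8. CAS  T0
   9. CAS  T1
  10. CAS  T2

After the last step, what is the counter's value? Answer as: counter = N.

counter = 5

   1) LOAD T2:  M=3  r_T2=3
   2) LOAD T1:  M=3  r_T1=3
   3) CAS  T1:  M=4  r_T1=3 ✓
   4) CAS  T2:  M=4  r_T2=3 ✗
   5) LOAD T0:  M=4  r_T0=4
   6) LOAD T2:  M=4  r_T2=4
   7) LOAD T1:  M=4  r_T1=4
   8) CAS  T0:  M=5  r_T0=4 ✓
   9) CAS  T1:  M=5  r_T1=4 ✗
  10) CAS  T2:  M=5  r_T2=4 ✗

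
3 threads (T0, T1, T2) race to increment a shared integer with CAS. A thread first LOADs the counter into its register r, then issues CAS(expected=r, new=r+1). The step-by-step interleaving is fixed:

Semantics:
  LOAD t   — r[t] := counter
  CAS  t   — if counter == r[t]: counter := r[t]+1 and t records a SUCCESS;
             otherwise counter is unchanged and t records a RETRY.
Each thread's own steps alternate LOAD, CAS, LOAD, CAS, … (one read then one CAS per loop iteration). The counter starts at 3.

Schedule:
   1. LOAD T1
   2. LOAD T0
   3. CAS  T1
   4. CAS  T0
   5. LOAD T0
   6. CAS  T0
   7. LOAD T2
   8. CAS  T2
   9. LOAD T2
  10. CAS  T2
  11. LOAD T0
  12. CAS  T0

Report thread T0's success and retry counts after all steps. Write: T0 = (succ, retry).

1. LOAD T1 → mem=3 r[T1]=3 [LOAD]
2. LOAD T0 → mem=3 r[T0]=3 [LOAD]
3. CAS T1 → mem=4 r[T1]=3 [OK]
4. CAS T0 → mem=4 r[T0]=3 [RETRY]
5. LOAD T0 → mem=4 r[T0]=4 [LOAD]
6. CAS T0 → mem=5 r[T0]=4 [OK]
7. LOAD T2 → mem=5 r[T2]=5 [LOAD]
8. CAS T2 → mem=6 r[T2]=5 [OK]
9. LOAD T2 → mem=6 r[T2]=6 [LOAD]
10. CAS T2 → mem=7 r[T2]=6 [OK]
11. LOAD T0 → mem=7 r[T0]=7 [LOAD]
12. CAS T0 → mem=8 r[T0]=7 [OK]

T0 = (2, 1)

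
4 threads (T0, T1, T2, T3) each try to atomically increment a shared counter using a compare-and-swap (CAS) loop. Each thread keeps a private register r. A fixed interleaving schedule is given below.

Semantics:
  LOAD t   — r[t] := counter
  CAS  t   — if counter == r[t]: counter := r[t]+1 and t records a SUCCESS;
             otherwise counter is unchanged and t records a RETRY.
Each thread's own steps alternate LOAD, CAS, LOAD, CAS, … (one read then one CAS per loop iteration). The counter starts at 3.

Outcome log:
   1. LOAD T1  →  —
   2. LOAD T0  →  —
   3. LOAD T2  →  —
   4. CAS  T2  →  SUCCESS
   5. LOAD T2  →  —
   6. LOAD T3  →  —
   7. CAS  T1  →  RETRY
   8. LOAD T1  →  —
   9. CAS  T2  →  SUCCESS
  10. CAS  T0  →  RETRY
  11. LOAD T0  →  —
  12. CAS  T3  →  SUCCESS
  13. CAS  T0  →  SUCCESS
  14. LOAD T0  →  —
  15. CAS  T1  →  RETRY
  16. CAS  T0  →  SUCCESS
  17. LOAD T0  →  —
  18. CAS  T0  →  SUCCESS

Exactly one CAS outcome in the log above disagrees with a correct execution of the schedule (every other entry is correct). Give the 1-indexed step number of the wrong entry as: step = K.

step = 12

Correct run:
   1) LOAD T1:  M=3  r_T1=3
   2) LOAD T0:  M=3  r_T0=3
   3) LOAD T2:  M=3  r_T2=3
   4) CAS  T2:  M=4  r_T2=3 ✓
   5) LOAD T2:  M=4  r_T2=4
   6) LOAD T3:  M=4  r_T3=4
   7) CAS  T1:  M=4  r_T1=3 ✗
   8) LOAD T1:  M=4  r_T1=4
   9) CAS  T2:  M=5  r_T2=4 ✓
  10) CAS  T0:  M=5  r_T0=3 ✗
  11) LOAD T0:  M=5  r_T0=5
  12) CAS  T3:  M=5  r_T3=4 ✗
  13) CAS  T0:  M=6  r_T0=5 ✓
  14) LOAD T0:  M=6  r_T0=6
  15) CAS  T1:  M=6  r_T1=4 ✗
  16) CAS  T0:  M=7  r_T0=6 ✓
  17) LOAD T0:  M=7  r_T0=7
  18) CAS  T0:  M=8  r_T0=7 ✓
Mismatch at 12.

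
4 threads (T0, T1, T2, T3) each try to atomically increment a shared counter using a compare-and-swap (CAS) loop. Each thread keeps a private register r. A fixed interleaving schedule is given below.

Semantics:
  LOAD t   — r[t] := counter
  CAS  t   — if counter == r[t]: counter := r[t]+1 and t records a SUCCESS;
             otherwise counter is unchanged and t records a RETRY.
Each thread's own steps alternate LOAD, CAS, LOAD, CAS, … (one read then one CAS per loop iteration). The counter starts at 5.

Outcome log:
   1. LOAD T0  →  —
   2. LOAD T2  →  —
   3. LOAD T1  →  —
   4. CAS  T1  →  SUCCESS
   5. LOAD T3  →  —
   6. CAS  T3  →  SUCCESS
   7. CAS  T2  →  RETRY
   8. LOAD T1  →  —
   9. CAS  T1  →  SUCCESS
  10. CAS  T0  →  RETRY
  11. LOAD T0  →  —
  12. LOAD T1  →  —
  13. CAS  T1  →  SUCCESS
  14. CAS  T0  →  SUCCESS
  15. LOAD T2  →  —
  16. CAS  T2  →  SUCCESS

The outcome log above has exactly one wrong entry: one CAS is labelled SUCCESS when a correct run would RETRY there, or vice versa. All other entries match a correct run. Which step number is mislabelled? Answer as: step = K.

Correct run:
T0 LOAD — after: cnt=5, r=5 — load
T2 LOAD — after: cnt=5, r=5 — load
T1 LOAD — after: cnt=5, r=5 — load
T1 CAS — after: cnt=6, r=5 — ok
T3 LOAD — after: cnt=6, r=6 — load
T3 CAS — after: cnt=7, r=6 — ok
T2 CAS — after: cnt=7, r=5 — retry
T1 LOAD — after: cnt=7, r=7 — load
T1 CAS — after: cnt=8, r=7 — ok
T0 CAS — after: cnt=8, r=5 — retry
T0 LOAD — after: cnt=8, r=8 — load
T1 LOAD — after: cnt=8, r=8 — load
T1 CAS — after: cnt=9, r=8 — ok
T0 CAS — after: cnt=9, r=8 — retry
T2 LOAD — after: cnt=9, r=9 — load
T2 CAS — after: cnt=10, r=9 — ok
Log disagrees first at step 14.

step = 14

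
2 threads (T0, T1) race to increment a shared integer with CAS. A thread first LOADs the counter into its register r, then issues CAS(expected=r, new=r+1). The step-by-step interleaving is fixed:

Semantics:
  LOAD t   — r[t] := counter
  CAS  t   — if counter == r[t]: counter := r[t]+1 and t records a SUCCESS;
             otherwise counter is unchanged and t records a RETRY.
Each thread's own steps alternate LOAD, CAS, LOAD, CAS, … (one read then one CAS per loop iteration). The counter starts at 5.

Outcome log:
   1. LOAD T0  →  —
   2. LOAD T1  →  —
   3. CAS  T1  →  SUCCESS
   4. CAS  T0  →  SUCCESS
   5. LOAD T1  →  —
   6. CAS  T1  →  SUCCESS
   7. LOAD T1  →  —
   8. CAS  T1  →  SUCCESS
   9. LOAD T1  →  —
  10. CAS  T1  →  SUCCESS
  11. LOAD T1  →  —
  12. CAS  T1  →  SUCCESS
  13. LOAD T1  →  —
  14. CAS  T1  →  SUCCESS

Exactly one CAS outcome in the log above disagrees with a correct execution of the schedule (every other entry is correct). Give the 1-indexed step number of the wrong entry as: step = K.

step = 4

Correct run:
   1) LOAD T0:  M=5  r_T0=5
   2) LOAD T1:  M=5  r_T1=5
   3) CAS  T1:  M=6  r_T1=5 ✓
   4) CAS  T0:  M=6  r_T0=5 ✗
   5) LOAD T1:  M=6  r_T1=6
   6) CAS  T1:  M=7  r_T1=6 ✓
   7) LOAD T1:  M=7  r_T1=7
   8) CAS  T1:  M=8  r_T1=7 ✓
   9) LOAD T1:  M=8  r_T1=8
  10) CAS  T1:  M=9  r_T1=8 ✓
  11) LOAD T1:  M=9  r_T1=9
  12) CAS  T1:  M=10  r_T1=9 ✓
  13) LOAD T1:  M=10  r_T1=10
  14) CAS  T1:  M=11  r_T1=10 ✓
Flip is step 4.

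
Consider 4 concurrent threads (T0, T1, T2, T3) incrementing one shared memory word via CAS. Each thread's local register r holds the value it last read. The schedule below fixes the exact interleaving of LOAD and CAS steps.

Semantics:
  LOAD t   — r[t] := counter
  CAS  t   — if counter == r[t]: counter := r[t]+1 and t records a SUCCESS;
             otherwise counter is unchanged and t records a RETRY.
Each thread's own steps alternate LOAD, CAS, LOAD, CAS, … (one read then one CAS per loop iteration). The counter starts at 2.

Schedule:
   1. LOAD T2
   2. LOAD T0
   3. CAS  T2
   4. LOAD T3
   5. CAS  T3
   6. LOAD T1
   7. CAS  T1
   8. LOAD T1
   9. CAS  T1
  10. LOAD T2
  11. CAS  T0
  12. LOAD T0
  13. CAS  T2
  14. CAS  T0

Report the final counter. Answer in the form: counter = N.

T2 LOAD — after: cnt=2, r=2 — load
T0 LOAD — after: cnt=2, r=2 — load
T2 CAS — after: cnt=3, r=2 — ok
T3 LOAD — after: cnt=3, r=3 — load
T3 CAS — after: cnt=4, r=3 — ok
T1 LOAD — after: cnt=4, r=4 — load
T1 CAS — after: cnt=5, r=4 — ok
T1 LOAD — after: cnt=5, r=5 — load
T1 CAS — after: cnt=6, r=5 — ok
T2 LOAD — after: cnt=6, r=6 — load
T0 CAS — after: cnt=6, r=2 — retry
T0 LOAD — after: cnt=6, r=6 — load
T2 CAS — after: cnt=7, r=6 — ok
T0 CAS — after: cnt=7, r=6 — retry

counter = 7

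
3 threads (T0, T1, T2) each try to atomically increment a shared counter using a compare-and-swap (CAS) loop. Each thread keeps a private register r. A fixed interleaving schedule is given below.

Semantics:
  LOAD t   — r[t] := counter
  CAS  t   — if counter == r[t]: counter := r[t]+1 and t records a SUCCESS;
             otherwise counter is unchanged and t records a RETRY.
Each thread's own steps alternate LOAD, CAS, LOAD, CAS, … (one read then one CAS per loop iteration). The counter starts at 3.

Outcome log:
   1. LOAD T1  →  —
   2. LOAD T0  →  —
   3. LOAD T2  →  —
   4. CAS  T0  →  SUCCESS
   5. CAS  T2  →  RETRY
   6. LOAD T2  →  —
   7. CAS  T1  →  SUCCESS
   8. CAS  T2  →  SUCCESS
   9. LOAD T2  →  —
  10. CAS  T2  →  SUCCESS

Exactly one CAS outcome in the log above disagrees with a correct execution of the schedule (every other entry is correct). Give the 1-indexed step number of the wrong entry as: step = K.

step = 7

Reference trace:
   1) LOAD T1:  M=3  r_T1=3
   2) LOAD T0:  M=3  r_T0=3
   3) LOAD T2:  M=3  r_T2=3
   4) CAS  T0:  M=4  r_T0=3 ✓
   5) CAS  T2:  M=4  r_T2=3 ✗
   6) LOAD T2:  M=4  r_T2=4
   7) CAS  T1:  M=4  r_T1=3 ✗
   8) CAS  T2:  M=5  r_T2=4 ✓
   9) LOAD T2:  M=5  r_T2=5
  10) CAS  T2:  M=6  r_T2=5 ✓
Flip is step 7.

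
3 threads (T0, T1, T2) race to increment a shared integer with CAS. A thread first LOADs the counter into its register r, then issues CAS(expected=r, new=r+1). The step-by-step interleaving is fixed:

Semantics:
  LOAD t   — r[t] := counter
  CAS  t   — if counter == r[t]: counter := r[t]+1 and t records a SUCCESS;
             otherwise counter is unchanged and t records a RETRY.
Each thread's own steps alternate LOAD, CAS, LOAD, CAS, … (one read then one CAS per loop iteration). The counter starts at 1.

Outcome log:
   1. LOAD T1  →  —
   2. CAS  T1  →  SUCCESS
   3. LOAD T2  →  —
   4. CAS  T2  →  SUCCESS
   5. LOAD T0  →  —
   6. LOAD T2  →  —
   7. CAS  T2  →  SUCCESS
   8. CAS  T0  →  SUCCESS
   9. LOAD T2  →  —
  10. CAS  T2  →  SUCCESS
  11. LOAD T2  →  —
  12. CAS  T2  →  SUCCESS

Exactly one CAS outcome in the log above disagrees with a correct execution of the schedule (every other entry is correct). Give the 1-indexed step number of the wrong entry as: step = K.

Correct run:
   1) LOAD T1:  M=1  r_T1=1
   2) CAS  T1:  M=2  r_T1=1 ✓
   3) LOAD T2:  M=2  r_T2=2
   4) CAS  T2:  M=3  r_T2=2 ✓
   5) LOAD T0:  M=3  r_T0=3
   6) LOAD T2:  M=3  r_T2=3
   7) CAS  T2:  M=4  r_T2=3 ✓
   8) CAS  T0:  M=4  r_T0=3 ✗
   9) LOAD T2:  M=4  r_T2=4
  10) CAS  T2:  M=5  r_T2=4 ✓
  11) LOAD T2:  M=5  r_T2=5
  12) CAS  T2:  M=6  r_T2=5 ✓
Log disagrees first at step 8.

step = 8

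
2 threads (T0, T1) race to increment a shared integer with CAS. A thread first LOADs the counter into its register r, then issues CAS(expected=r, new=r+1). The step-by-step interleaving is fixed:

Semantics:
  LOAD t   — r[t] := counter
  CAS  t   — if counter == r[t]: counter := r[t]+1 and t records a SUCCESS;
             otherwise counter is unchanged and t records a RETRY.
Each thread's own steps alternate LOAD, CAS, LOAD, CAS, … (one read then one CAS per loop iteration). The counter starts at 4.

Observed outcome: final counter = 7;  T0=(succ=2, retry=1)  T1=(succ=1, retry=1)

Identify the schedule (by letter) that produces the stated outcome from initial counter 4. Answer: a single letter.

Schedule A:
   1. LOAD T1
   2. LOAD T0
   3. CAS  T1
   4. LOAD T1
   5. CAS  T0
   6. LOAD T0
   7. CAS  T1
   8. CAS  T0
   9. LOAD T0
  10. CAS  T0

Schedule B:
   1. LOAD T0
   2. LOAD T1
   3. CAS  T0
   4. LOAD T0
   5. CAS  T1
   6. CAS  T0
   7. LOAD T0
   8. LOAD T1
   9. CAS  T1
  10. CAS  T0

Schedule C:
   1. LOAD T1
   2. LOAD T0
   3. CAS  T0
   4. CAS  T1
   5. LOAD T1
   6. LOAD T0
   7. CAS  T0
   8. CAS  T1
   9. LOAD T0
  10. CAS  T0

B

Tracing schedule B:
   1) LOAD T0:  M=4  r_T0=4
   2) LOAD T1:  M=4  r_T1=4
   3) CAS  T0:  M=5  r_T0=4 ✓
   4) LOAD T0:  M=5  r_T0=5
   5) CAS  T1:  M=5  r_T1=4 ✗
   6) CAS  T0:  M=6  r_T0=5 ✓
   7) LOAD T0:  M=6  r_T0=6
   8) LOAD T1:  M=6  r_T1=6
   9) CAS  T1:  M=7  r_T1=6 ✓
  10) CAS  T0:  M=7  r_T0=6 ✗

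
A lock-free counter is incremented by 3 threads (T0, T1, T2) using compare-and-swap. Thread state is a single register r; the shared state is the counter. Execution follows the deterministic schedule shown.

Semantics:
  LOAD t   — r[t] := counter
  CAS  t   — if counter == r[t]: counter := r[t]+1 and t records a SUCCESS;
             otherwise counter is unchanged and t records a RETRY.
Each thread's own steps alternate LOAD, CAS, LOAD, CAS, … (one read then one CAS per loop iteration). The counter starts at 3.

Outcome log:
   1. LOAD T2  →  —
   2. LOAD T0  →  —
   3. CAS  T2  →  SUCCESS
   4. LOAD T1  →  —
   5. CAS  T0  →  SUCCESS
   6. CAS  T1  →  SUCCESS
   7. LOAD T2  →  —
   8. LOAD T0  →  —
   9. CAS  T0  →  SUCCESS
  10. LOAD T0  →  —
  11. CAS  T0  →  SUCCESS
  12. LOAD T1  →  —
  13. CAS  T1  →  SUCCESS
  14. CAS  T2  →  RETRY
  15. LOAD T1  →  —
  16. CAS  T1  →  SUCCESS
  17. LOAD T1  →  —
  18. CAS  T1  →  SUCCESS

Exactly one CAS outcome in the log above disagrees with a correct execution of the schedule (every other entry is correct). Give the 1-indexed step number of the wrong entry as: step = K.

step = 5

Re-executing:
[1] T2.load  rd  (counter 3, T2.r 3)
[2] T0.load  rd  (counter 3, T0.r 3)
[3] T2.cas  hit  (counter 4, T2.r 3)
[4] T1.load  rd  (counter 4, T1.r 4)
[5] T0.cas  miss  (counter 4, T0.r 3)
[6] T1.cas  hit  (counter 5, T1.r 4)
[7] T2.load  rd  (counter 5, T2.r 5)
[8] T0.load  rd  (counter 5, T0.r 5)
[9] T0.cas  hit  (counter 6, T0.r 5)
[10] T0.load  rd  (counter 6, T0.r 6)
[11] T0.cas  hit  (counter 7, T0.r 6)
[12] T1.load  rd  (counter 7, T1.r 7)
[13] T1.cas  hit  (counter 8, T1.r 7)
[14] T2.cas  miss  (counter 8, T2.r 5)
[15] T1.load  rd  (counter 8, T1.r 8)
[16] T1.cas  hit  (counter 9, T1.r 8)
[17] T1.load  rd  (counter 9, T1.r 9)
[18] T1.cas  hit  (counter 10, T1.r 9)
Mismatch at 5.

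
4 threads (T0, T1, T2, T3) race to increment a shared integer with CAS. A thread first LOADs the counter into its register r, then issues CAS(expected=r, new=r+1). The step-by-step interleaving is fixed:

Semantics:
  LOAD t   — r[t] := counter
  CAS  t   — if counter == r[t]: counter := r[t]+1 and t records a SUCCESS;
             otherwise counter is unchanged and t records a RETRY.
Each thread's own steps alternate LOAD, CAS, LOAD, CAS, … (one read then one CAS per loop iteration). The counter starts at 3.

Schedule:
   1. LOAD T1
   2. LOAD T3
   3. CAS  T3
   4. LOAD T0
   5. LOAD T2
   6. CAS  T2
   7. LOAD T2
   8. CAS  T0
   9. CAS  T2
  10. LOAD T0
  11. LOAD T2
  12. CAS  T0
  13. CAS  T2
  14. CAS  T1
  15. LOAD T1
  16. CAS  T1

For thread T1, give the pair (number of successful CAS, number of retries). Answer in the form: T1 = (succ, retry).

step 1: T1 LOAD ⇒ load; ctr=3 reg=3
step 2: T3 LOAD ⇒ load; ctr=3 reg=3
step 3: T3 CAS ⇒ ok; ctr=4 reg=3
step 4: T0 LOAD ⇒ load; ctr=4 reg=4
step 5: T2 LOAD ⇒ load; ctr=4 reg=4
step 6: T2 CAS ⇒ ok; ctr=5 reg=4
step 7: T2 LOAD ⇒ load; ctr=5 reg=5
step 8: T0 CAS ⇒ retry; ctr=5 reg=4
step 9: T2 CAS ⇒ ok; ctr=6 reg=5
step 10: T0 LOAD ⇒ load; ctr=6 reg=6
step 11: T2 LOAD ⇒ load; ctr=6 reg=6
step 12: T0 CAS ⇒ ok; ctr=7 reg=6
step 13: T2 CAS ⇒ retry; ctr=7 reg=6
step 14: T1 CAS ⇒ retry; ctr=7 reg=3
step 15: T1 LOAD ⇒ load; ctr=7 reg=7
step 16: T1 CAS ⇒ ok; ctr=8 reg=7

T1 = (1, 1)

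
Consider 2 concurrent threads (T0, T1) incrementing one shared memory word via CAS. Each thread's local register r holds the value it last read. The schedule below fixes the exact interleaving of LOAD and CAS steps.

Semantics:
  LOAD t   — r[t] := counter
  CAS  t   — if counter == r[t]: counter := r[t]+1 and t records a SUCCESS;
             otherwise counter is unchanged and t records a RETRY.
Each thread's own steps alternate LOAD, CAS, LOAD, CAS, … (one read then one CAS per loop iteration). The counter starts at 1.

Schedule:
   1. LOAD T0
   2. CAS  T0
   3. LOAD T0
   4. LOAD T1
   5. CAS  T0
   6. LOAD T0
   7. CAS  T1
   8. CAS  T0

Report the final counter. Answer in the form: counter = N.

   1) LOAD T0:  M=1  r_T0=1
   2) CAS  T0:  M=2  r_T0=1 ✓
   3) LOAD T0:  M=2  r_T0=2
   4) LOAD T1:  M=2  r_T1=2
   5) CAS  T0:  M=3  r_T0=2 ✓
   6) LOAD T0:  M=3  r_T0=3
   7) CAS  T1:  M=3  r_T1=2 ✗
   8) CAS  T0:  M=4  r_T0=3 ✓

counter = 4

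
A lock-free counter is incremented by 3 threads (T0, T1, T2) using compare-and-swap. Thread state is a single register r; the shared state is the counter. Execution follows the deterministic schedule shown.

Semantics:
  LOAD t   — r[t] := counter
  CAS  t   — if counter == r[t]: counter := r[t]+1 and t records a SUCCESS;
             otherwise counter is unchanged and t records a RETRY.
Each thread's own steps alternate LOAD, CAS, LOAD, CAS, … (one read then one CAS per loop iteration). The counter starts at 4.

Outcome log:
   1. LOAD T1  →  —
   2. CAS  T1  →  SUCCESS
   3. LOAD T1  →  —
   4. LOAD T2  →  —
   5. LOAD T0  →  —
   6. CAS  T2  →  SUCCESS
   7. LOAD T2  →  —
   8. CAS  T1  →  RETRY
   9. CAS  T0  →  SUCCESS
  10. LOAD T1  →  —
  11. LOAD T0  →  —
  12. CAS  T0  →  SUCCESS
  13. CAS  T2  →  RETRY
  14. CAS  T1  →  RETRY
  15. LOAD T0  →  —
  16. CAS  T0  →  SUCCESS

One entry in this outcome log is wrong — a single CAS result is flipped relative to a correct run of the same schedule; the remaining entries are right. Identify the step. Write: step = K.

Reference trace:
   1) LOAD T1:  M=4  r_T1=4
   2) CAS  T1:  M=5  r_T1=4 ✓
   3) LOAD T1:  M=5  r_T1=5
   4) LOAD T2:  M=5  r_T2=5
   5) LOAD T0:  M=5  r_T0=5
   6) CAS  T2:  M=6  r_T2=5 ✓
   7) LOAD T2:  M=6  r_T2=6
   8) CAS  T1:  M=6  r_T1=5 ✗
   9) CAS  T0:  M=6  r_T0=5 ✗
  10) LOAD T1:  M=6  r_T1=6
  11) LOAD T0:  M=6  r_T0=6
  12) CAS  T0:  M=7  r_T0=6 ✓
  13) CAS  T2:  M=7  r_T2=6 ✗
  14) CAS  T1:  M=7  r_T1=6 ✗
  15) LOAD T0:  M=7  r_T0=7
  16) CAS  T0:  M=8  r_T0=7 ✓
Log disagrees first at step 9.

step = 9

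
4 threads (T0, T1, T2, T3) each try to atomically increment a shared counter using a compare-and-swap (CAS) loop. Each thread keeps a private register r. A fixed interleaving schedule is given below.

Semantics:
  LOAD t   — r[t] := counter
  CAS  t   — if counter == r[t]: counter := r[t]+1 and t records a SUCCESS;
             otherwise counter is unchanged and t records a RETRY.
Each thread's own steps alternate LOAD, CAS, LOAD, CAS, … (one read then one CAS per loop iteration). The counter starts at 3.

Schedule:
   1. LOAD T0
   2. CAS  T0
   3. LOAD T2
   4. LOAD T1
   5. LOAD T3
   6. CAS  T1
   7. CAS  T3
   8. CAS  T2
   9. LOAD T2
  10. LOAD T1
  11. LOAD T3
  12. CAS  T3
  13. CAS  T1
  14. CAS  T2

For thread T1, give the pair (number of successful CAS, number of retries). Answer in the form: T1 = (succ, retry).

T1 = (1, 1)

step 1: T0 LOAD ⇒ load; ctr=3 reg=3
step 2: T0 CAS ⇒ ok; ctr=4 reg=3
step 3: T2 LOAD ⇒ load; ctr=4 reg=4
step 4: T1 LOAD ⇒ load; ctr=4 reg=4
step 5: T3 LOAD ⇒ load; ctr=4 reg=4
step 6: T1 CAS ⇒ ok; ctr=5 reg=4
step 7: T3 CAS ⇒ retry; ctr=5 reg=4
step 8: T2 CAS ⇒ retry; ctr=5 reg=4
step 9: T2 LOAD ⇒ load; ctr=5 reg=5
step 10: T1 LOAD ⇒ load; ctr=5 reg=5
step 11: T3 LOAD ⇒ load; ctr=5 reg=5
step 12: T3 CAS ⇒ ok; ctr=6 reg=5
step 13: T1 CAS ⇒ retry; ctr=6 reg=5
step 14: T2 CAS ⇒ retry; ctr=6 reg=5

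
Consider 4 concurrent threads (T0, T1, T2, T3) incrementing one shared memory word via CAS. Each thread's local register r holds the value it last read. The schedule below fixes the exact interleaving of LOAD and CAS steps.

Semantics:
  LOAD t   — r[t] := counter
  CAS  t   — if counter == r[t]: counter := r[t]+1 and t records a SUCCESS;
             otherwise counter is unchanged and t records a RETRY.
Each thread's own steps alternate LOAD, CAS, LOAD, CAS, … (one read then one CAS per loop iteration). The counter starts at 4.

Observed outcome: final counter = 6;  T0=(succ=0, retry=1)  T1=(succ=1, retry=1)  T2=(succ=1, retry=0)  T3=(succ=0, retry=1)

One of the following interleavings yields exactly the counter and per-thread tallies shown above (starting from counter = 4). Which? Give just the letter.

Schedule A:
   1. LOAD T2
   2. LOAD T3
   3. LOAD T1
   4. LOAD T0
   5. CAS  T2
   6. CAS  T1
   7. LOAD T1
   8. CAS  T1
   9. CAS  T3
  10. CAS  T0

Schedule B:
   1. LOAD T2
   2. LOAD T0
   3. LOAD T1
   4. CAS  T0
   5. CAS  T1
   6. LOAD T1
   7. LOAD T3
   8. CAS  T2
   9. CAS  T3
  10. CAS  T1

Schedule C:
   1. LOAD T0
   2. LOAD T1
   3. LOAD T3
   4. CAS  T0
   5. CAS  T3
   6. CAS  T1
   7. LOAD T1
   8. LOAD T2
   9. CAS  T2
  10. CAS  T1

Tracing schedule A:
   1) LOAD T2:  M=4  r_T2=4
   2) LOAD T3:  M=4  r_T3=4
   3) LOAD T1:  M=4  r_T1=4
   4) LOAD T0:  M=4  r_T0=4
   5) CAS  T2:  M=5  r_T2=4 ✓
   6) CAS  T1:  M=5  r_T1=4 ✗
   7) LOAD T1:  M=5  r_T1=5
   8) CAS  T1:  M=6  r_T1=5 ✓
   9) CAS  T3:  M=6  r_T3=4 ✗
  10) CAS  T0:  M=6  r_T0=4 ✗

A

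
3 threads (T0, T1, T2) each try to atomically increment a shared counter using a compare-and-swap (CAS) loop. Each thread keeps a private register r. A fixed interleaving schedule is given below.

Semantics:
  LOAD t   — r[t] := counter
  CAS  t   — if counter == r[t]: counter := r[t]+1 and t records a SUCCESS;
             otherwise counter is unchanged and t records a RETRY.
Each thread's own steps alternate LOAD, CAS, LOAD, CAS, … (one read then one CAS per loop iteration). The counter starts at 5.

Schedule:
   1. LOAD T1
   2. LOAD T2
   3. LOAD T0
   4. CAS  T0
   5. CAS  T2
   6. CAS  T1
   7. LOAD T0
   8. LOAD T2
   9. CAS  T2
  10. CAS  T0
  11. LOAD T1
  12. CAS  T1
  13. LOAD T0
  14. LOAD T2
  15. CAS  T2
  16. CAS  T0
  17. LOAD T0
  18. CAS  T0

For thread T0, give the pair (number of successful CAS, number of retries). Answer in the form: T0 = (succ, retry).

#1 T1 reads 5
#2 T2 reads 5
#3 T0 reads 5
#4 T0 CAS(5→6) writes; counter now 6
#5 T2 CAS(5→6) fails; counter now 6
#6 T1 CAS(5→6) fails; counter now 6
#7 T0 reads 6
#8 T2 reads 6
#9 T2 CAS(6→7) writes; counter now 7
#10 T0 CAS(6→7) fails; counter now 7
#11 T1 reads 7
#12 T1 CAS(7→8) writes; counter now 8
#13 T0 reads 8
#14 T2 reads 8
#15 T2 CAS(8→9) writes; counter now 9
#16 T0 CAS(8→9) fails; counter now 9
#17 T0 reads 9
#18 T0 CAS(9→10) writes; counter now 10

T0 = (2, 2)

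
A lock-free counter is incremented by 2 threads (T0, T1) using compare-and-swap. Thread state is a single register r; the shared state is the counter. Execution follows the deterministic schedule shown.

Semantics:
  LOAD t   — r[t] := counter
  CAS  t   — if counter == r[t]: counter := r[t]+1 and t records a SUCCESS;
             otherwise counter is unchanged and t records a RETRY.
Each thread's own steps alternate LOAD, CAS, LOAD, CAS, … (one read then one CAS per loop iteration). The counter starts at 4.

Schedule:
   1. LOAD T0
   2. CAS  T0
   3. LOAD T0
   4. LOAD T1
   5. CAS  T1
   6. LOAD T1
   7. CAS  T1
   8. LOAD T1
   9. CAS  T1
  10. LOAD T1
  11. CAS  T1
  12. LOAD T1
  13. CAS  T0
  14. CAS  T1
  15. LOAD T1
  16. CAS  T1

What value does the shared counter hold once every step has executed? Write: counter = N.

counter = 11

T0 LOAD — after: cnt=4, r=4 — load
T0 CAS — after: cnt=5, r=4 — ok
T0 LOAD — after: cnt=5, r=5 — load
T1 LOAD — after: cnt=5, r=5 — load
T1 CAS — after: cnt=6, r=5 — ok
T1 LOAD — after: cnt=6, r=6 — load
T1 CAS — after: cnt=7, r=6 — ok
T1 LOAD — after: cnt=7, r=7 — load
T1 CAS — after: cnt=8, r=7 — ok
T1 LOAD — after: cnt=8, r=8 — load
T1 CAS — after: cnt=9, r=8 — ok
T1 LOAD — after: cnt=9, r=9 — load
T0 CAS — after: cnt=9, r=5 — retry
T1 CAS — after: cnt=10, r=9 — ok
T1 LOAD — after: cnt=10, r=10 — load
T1 CAS — after: cnt=11, r=10 — ok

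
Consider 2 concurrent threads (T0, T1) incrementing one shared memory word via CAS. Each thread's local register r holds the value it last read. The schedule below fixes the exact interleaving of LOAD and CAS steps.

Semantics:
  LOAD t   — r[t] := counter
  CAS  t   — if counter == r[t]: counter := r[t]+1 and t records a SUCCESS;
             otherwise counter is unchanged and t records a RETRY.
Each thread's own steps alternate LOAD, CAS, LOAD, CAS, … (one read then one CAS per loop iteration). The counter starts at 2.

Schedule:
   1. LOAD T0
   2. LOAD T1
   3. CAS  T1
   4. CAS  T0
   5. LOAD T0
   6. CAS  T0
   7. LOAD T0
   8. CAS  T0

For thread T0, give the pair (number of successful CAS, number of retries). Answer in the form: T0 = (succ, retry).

1. LOAD T0 → mem=2 r[T0]=2 [LOAD]
2. LOAD T1 → mem=2 r[T1]=2 [LOAD]
3. CAS T1 → mem=3 r[T1]=2 [OK]
4. CAS T0 → mem=3 r[T0]=2 [RETRY]
5. LOAD T0 → mem=3 r[T0]=3 [LOAD]
6. CAS T0 → mem=4 r[T0]=3 [OK]
7. LOAD T0 → mem=4 r[T0]=4 [LOAD]
8. CAS T0 → mem=5 r[T0]=4 [OK]

T0 = (2, 1)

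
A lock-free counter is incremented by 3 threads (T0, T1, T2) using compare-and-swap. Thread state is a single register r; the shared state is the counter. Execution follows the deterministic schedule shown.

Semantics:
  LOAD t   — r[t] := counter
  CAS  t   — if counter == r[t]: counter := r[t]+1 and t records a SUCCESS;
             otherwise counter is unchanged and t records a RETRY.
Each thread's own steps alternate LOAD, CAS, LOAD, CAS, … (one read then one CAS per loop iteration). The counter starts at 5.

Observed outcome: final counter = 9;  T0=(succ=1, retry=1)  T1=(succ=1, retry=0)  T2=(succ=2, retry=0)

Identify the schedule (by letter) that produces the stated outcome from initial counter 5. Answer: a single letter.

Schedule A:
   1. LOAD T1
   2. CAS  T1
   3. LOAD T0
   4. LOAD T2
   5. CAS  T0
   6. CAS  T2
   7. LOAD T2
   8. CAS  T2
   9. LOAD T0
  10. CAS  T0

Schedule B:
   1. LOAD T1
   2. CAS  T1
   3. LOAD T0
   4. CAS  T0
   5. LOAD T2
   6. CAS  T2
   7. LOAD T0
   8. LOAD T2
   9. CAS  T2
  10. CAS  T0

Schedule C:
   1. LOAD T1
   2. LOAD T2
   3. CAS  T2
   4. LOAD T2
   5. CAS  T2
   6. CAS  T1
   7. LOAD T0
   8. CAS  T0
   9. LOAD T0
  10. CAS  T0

Tracing schedule B:
T1 LOAD — after: cnt=5, r=5 — load
T1 CAS — after: cnt=6, r=5 — ok
T0 LOAD — after: cnt=6, r=6 — load
T0 CAS — after: cnt=7, r=6 — ok
T2 LOAD — after: cnt=7, r=7 — load
T2 CAS — after: cnt=8, r=7 — ok
T0 LOAD — after: cnt=8, r=8 — load
T2 LOAD — after: cnt=8, r=8 — load
T2 CAS — after: cnt=9, r=8 — ok
T0 CAS — after: cnt=9, r=8 — retry

B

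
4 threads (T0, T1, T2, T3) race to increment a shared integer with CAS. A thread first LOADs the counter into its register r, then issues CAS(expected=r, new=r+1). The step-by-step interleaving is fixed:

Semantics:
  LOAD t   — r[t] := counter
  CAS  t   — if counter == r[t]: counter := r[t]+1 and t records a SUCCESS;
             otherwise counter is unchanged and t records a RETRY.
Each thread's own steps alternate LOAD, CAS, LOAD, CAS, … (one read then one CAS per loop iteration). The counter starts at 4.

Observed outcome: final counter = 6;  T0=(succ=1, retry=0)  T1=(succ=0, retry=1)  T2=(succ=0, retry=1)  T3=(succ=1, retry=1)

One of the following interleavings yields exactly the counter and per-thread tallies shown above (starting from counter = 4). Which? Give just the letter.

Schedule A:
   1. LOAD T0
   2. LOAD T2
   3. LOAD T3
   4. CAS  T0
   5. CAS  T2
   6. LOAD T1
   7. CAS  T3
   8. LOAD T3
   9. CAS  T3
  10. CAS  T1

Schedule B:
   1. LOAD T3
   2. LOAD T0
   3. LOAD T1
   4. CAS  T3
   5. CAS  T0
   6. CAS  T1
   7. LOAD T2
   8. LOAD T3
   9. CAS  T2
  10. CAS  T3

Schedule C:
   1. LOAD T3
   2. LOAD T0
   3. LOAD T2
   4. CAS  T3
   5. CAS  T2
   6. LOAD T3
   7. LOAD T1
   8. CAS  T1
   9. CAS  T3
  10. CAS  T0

Run A:
1. LOAD T0 → mem=4 r[T0]=4 [LOAD]
2. LOAD T2 → mem=4 r[T2]=4 [LOAD]
3. LOAD T3 → mem=4 r[T3]=4 [LOAD]
4. CAS T0 → mem=5 r[T0]=4 [OK]
5. CAS T2 → mem=5 r[T2]=4 [RETRY]
6. LOAD T1 → mem=5 r[T1]=5 [LOAD]
7. CAS T3 → mem=5 r[T3]=4 [RETRY]
8. LOAD T3 → mem=5 r[T3]=5 [LOAD]
9. CAS T3 → mem=6 r[T3]=5 [OK]
10. CAS T1 → mem=6 r[T1]=5 [RETRY]

A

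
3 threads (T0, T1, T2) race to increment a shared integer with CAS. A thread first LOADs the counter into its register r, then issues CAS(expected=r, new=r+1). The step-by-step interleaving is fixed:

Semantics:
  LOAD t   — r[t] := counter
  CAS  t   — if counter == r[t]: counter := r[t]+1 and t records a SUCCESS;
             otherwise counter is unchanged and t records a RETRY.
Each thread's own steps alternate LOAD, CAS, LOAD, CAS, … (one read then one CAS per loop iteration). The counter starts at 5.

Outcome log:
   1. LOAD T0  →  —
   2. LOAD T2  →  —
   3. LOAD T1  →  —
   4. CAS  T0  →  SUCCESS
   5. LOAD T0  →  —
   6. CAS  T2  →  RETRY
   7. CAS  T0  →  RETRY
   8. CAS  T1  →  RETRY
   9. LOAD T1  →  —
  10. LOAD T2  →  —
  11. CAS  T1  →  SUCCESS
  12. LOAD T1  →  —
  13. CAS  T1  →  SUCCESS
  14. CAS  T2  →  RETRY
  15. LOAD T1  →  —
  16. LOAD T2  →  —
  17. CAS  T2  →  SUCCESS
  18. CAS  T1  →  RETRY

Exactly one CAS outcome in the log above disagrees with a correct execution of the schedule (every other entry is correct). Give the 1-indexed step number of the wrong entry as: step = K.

Reference trace:
step 1: T0 LOAD ⇒ load; ctr=5 reg=5
step 2: T2 LOAD ⇒ load; ctr=5 reg=5
step 3: T1 LOAD ⇒ load; ctr=5 reg=5
step 4: T0 CAS ⇒ ok; ctr=6 reg=5
step 5: T0 LOAD ⇒ load; ctr=6 reg=6
step 6: T2 CAS ⇒ retry; ctr=6 reg=5
step 7: T0 CAS ⇒ ok; ctr=7 reg=6
step 8: T1 CAS ⇒ retry; ctr=7 reg=5
step 9: T1 LOAD ⇒ load; ctr=7 reg=7
step 10: T2 LOAD ⇒ load; ctr=7 reg=7
step 11: T1 CAS ⇒ ok; ctr=8 reg=7
step 12: T1 LOAD ⇒ load; ctr=8 reg=8
step 13: T1 CAS ⇒ ok; ctr=9 reg=8
step 14: T2 CAS ⇒ retry; ctr=9 reg=7
step 15: T1 LOAD ⇒ load; ctr=9 reg=9
step 16: T2 LOAD ⇒ load; ctr=9 reg=9
step 17: T2 CAS ⇒ ok; ctr=10 reg=9
step 18: T1 CAS ⇒ retry; ctr=10 reg=9
Flip is step 7.

step = 7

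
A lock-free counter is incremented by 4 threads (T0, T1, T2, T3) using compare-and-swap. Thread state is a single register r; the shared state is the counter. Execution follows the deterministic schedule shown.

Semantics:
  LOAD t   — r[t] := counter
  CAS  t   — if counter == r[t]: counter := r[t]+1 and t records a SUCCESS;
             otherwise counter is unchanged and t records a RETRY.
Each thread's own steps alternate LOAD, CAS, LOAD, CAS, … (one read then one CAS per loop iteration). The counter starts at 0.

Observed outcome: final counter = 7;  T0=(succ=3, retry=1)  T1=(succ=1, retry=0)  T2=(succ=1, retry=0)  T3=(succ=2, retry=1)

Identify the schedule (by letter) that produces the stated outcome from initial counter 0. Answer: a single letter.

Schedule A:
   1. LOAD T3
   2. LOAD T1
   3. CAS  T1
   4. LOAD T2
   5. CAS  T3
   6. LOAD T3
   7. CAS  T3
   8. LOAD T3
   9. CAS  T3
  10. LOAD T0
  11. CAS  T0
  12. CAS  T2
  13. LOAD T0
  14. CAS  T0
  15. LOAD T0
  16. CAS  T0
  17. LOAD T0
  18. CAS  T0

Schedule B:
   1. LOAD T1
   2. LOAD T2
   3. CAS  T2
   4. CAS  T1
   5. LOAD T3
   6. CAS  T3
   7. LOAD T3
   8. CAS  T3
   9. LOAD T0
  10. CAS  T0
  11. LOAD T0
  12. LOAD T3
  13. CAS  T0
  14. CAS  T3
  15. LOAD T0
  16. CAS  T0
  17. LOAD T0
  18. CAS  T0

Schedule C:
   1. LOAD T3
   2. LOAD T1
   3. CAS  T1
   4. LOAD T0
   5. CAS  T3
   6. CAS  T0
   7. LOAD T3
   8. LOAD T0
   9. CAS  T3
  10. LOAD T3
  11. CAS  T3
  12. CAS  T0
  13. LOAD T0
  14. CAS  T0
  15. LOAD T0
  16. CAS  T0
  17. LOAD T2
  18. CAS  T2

Tracing schedule C:
[1] T3.load  rd  (counter 0, T3.r 0)
[2] T1.load  rd  (counter 0, T1.r 0)
[3] T1.cas  hit  (counter 1, T1.r 0)
[4] T0.load  rd  (counter 1, T0.r 1)
[5] T3.cas  miss  (counter 1, T3.r 0)
[6] T0.cas  hit  (counter 2, T0.r 1)
[7] T3.load  rd  (counter 2, T3.r 2)
[8] T0.load  rd  (counter 2, T0.r 2)
[9] T3.cas  hit  (counter 3, T3.r 2)
[10] T3.load  rd  (counter 3, T3.r 3)
[11] T3.cas  hit  (counter 4, T3.r 3)
[12] T0.cas  miss  (counter 4, T0.r 2)
[13] T0.load  rd  (counter 4, T0.r 4)
[14] T0.cas  hit  (counter 5, T0.r 4)
[15] T0.load  rd  (counter 5, T0.r 5)
[16] T0.cas  hit  (counter 6, T0.r 5)
[17] T2.load  rd  (counter 6, T2.r 6)
[18] T2.cas  hit  (counter 7, T2.r 6)

C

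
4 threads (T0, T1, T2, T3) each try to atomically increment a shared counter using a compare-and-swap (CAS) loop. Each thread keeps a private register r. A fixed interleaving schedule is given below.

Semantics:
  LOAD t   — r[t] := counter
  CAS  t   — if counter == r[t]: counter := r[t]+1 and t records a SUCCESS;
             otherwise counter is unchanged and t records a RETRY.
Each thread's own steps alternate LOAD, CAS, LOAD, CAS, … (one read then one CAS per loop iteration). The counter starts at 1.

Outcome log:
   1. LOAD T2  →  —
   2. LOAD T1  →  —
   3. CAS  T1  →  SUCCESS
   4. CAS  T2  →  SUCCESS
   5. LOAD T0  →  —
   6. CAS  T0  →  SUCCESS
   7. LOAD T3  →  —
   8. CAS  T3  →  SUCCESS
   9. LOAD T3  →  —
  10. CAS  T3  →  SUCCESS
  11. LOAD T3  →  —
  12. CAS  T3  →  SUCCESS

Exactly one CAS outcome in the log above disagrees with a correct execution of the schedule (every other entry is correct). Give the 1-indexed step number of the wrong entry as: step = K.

step = 4

Correct run:
   1) LOAD T2:  M=1  r_T2=1
   2) LOAD T1:  M=1  r_T1=1
   3) CAS  T1:  M=2  r_T1=1 ✓
   4) CAS  T2:  M=2  r_T2=1 ✗
   5) LOAD T0:  M=2  r_T0=2
   6) CAS  T0:  M=3  r_T0=2 ✓
   7) LOAD T3:  M=3  r_T3=3
   8) CAS  T3:  M=4  r_T3=3 ✓
   9) LOAD T3:  M=4  r_T3=4
  10) CAS  T3:  M=5  r_T3=4 ✓
  11) LOAD T3:  M=5  r_T3=5
  12) CAS  T3:  M=6  r_T3=5 ✓
Log disagrees first at step 4.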